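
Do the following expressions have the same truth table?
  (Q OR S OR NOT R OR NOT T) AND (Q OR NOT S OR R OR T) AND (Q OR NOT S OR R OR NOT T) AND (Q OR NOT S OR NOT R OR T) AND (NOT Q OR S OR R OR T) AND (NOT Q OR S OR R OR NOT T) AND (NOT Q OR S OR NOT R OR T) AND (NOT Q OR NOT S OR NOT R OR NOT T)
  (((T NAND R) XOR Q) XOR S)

Yes, they are equivalent — the two output columns agree on all 16 assignments:
Q | S | R | T | Expression 1 | Expression 2
-------------------------------------------
0 | 0 | 0 | 0 | 1 | 1
0 | 0 | 0 | 1 | 1 | 1
0 | 0 | 1 | 0 | 1 | 1
0 | 0 | 1 | 1 | 0 | 0
0 | 1 | 0 | 0 | 0 | 0
0 | 1 | 0 | 1 | 0 | 0
0 | 1 | 1 | 0 | 0 | 0
0 | 1 | 1 | 1 | 1 | 1
1 | 0 | 0 | 0 | 0 | 0
1 | 0 | 0 | 1 | 0 | 0
1 | 0 | 1 | 0 | 0 | 0
1 | 0 | 1 | 1 | 1 | 1
1 | 1 | 0 | 0 | 1 | 1
1 | 1 | 0 | 1 | 1 | 1
1 | 1 | 1 | 0 | 1 | 1
1 | 1 | 1 | 1 | 0 | 0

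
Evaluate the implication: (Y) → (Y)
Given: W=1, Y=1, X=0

Antecedent (Y) = 1; consequent (Y) = 1.
1 → 1 = 1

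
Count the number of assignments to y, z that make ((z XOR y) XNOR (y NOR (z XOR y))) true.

Satisfying assignments: (1,1)
Count: 1 out of 4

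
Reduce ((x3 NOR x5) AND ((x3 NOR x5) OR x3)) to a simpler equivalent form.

By absorption (E AND (E OR v) = E):
= (x3 NOR x5)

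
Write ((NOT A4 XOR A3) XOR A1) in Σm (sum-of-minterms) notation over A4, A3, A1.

Σm(0, 3, 5, 6) = (NOT A4 AND NOT A3 AND NOT A1) OR (NOT A4 AND A3 AND A1) OR (A4 AND NOT A3 AND A1) OR (A4 AND A3 AND NOT A1)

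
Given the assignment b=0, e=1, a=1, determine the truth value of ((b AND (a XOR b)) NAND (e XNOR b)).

Substituting: ((0 AND (1 XOR 0)) NAND (1 XNOR 0))
= 1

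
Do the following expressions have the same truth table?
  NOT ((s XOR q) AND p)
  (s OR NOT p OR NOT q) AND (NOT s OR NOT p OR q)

Yes, they are equivalent — the two output columns agree on all 8 assignments:
s | p | q | Expression 1 | Expression 2
---------------------------------------
0 | 0 | 0 | 1 | 1
0 | 0 | 1 | 1 | 1
0 | 1 | 0 | 1 | 1
0 | 1 | 1 | 0 | 0
1 | 0 | 0 | 1 | 1
1 | 0 | 1 | 1 | 1
1 | 1 | 0 | 0 | 0
1 | 1 | 1 | 1 | 1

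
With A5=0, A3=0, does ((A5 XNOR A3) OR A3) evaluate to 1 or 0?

Substituting: ((0 XNOR 0) OR 0)
= 1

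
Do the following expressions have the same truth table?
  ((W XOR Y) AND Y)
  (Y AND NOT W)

Yes, they are equivalent — the two output columns agree on all 4 assignments:
Y | W | Expression 1 | Expression 2
-----------------------------------
0 | 0 | 0 | 0
0 | 1 | 0 | 0
1 | 0 | 1 | 1
1 | 1 | 0 | 0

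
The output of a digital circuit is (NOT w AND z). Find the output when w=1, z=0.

Substituting: (NOT 1 AND 0)
= 0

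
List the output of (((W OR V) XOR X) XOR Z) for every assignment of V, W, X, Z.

V | W | X | Z | Output
----------------------
0 | 0 | 0 | 0 | 0
0 | 0 | 0 | 1 | 1
0 | 0 | 1 | 0 | 1
0 | 0 | 1 | 1 | 0
0 | 1 | 0 | 0 | 1
0 | 1 | 0 | 1 | 0
0 | 1 | 1 | 0 | 0
0 | 1 | 1 | 1 | 1
1 | 0 | 0 | 0 | 1
1 | 0 | 0 | 1 | 0
1 | 0 | 1 | 0 | 0
1 | 0 | 1 | 1 | 1
1 | 1 | 0 | 0 | 1
1 | 1 | 0 | 1 | 0
1 | 1 | 1 | 0 | 0
1 | 1 | 1 | 1 | 1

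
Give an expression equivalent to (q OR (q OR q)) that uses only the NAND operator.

((q NAND q) NAND (((q NAND q) NAND (q NAND q)) NAND ((q NAND q) NAND (q NAND q))))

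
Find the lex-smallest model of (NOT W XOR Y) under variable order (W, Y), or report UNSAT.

W=0, Y=0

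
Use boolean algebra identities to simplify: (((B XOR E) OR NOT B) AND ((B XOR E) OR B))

By distribution ((E OR v) AND (E OR NOT v) = E):
= (B XOR E)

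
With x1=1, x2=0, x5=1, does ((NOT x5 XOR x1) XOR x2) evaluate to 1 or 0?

Substituting: ((NOT 1 XOR 1) XOR 0)
= 1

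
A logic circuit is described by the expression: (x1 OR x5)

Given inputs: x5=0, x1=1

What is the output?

Substituting: (1 OR 0)
= 1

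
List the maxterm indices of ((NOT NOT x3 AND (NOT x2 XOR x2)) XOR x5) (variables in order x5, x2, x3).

ΠM(0, 2, 5, 7) = (x5 OR x2 OR x3) AND (x5 OR NOT x2 OR x3) AND (NOT x5 OR x2 OR NOT x3) AND (NOT x5 OR NOT x2 OR NOT x3)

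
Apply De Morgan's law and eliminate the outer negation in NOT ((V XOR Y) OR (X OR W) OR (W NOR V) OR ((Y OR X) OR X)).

NOT (V XOR Y) AND NOT (X OR W) AND NOT (W NOR V) AND NOT ((Y OR X) OR X)
De Morgan's: NOT(OR of terms) = AND of negations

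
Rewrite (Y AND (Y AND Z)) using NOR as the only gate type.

((Y NOR Y) NOR (((Y NOR Y) NOR (Z NOR Z)) NOR ((Y NOR Y) NOR (Z NOR Z))))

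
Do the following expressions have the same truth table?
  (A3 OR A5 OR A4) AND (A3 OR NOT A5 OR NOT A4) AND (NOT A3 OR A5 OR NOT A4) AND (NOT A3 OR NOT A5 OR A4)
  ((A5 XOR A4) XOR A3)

Yes, they are equivalent — the two output columns agree on all 8 assignments:
A3 | A5 | A4 | Expression 1 | Expression 2
------------------------------------------
0 | 0 | 0 | 0 | 0
0 | 0 | 1 | 1 | 1
0 | 1 | 0 | 1 | 1
0 | 1 | 1 | 0 | 0
1 | 0 | 0 | 1 | 1
1 | 0 | 1 | 0 | 0
1 | 1 | 0 | 0 | 0
1 | 1 | 1 | 1 | 1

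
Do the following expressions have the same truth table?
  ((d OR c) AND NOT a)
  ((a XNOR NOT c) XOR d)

No. Counterexample: with d=0, c=0, a=1, Expression 1 = 0 but Expression 2 = 1.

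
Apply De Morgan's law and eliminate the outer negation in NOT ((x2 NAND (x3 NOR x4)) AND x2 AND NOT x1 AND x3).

NOT (x2 NAND (x3 NOR x4)) OR NOT x2 OR x1 OR NOT x3
De Morgan's: NOT(AND of terms) = OR of negations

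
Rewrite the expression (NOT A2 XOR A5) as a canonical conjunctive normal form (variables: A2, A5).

(A2 OR NOT A5) AND (NOT A2 OR A5)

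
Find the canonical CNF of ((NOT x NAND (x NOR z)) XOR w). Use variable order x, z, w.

(x OR z OR w) AND (x OR NOT z OR NOT w) AND (NOT x OR z OR NOT w) AND (NOT x OR NOT z OR NOT w)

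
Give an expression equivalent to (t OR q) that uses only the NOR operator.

((t NOR q) NOR (t NOR q))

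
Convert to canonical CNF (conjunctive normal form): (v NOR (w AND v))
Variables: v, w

(NOT v OR w) AND (NOT v OR NOT w)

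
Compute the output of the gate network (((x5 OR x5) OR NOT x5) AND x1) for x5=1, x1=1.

Substituting: (((1 OR 1) OR NOT 1) AND 1)
= 1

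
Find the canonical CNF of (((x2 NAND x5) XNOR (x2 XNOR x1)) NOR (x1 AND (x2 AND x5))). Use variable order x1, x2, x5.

(x1 OR x2 OR x5) AND (x1 OR x2 OR NOT x5) AND (x1 OR NOT x2 OR NOT x5) AND (NOT x1 OR NOT x2 OR x5) AND (NOT x1 OR NOT x2 OR NOT x5)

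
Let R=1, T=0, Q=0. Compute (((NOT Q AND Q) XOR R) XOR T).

Substituting: (((NOT 0 AND 0) XOR 1) XOR 0)
= 1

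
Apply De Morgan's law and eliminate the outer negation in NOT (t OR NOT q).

NOT t AND q
De Morgan's: NOT(OR of terms) = AND of negations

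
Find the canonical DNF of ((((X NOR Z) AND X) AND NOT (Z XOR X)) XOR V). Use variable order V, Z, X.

(V AND NOT Z AND NOT X) OR (V AND NOT Z AND X) OR (V AND Z AND NOT X) OR (V AND Z AND X)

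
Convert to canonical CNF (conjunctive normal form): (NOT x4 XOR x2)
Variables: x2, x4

(x2 OR NOT x4) AND (NOT x2 OR x4)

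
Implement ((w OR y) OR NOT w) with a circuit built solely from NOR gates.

((((w NOR y) NOR (w NOR y)) NOR (w NOR w)) NOR (((w NOR y) NOR (w NOR y)) NOR (w NOR w)))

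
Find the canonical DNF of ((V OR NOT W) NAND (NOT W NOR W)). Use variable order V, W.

(NOT V AND NOT W) OR (NOT V AND W) OR (V AND NOT W) OR (V AND W)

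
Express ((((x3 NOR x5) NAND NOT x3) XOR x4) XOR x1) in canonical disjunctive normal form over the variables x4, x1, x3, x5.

(NOT x4 AND NOT x1 AND NOT x3 AND x5) OR (NOT x4 AND NOT x1 AND x3 AND NOT x5) OR (NOT x4 AND NOT x1 AND x3 AND x5) OR (NOT x4 AND x1 AND NOT x3 AND NOT x5) OR (x4 AND NOT x1 AND NOT x3 AND NOT x5) OR (x4 AND x1 AND NOT x3 AND x5) OR (x4 AND x1 AND x3 AND NOT x5) OR (x4 AND x1 AND x3 AND x5)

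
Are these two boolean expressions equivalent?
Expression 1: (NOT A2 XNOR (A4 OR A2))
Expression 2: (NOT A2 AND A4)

Yes, they are equivalent — the two output columns agree on all 4 assignments:
A2 | A4 | Expression 1 | Expression 2
-------------------------------------
0 | 0 | 0 | 0
0 | 1 | 1 | 1
1 | 0 | 0 | 0
1 | 1 | 0 | 0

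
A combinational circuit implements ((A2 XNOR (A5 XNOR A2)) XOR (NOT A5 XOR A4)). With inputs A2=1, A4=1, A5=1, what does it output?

Substituting: ((1 XNOR (1 XNOR 1)) XOR (NOT 1 XOR 1))
= 0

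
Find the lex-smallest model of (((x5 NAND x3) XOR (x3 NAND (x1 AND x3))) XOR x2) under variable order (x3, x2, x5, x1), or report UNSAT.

x3=0, x2=1, x5=0, x1=0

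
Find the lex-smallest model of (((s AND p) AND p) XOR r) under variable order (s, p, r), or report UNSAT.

s=0, p=0, r=1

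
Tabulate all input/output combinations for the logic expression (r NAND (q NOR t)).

q | t | r | Output
------------------
0 | 0 | 0 | 1
0 | 0 | 1 | 0
0 | 1 | 0 | 1
0 | 1 | 1 | 1
1 | 0 | 0 | 1
1 | 0 | 1 | 1
1 | 1 | 0 | 1
1 | 1 | 1 | 1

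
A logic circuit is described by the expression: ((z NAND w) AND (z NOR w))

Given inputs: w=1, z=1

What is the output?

Substituting: ((1 NAND 1) AND (1 NOR 1))
= 0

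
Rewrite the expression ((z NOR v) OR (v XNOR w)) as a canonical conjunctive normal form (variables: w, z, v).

(w OR z OR NOT v) AND (w OR NOT z OR NOT v) AND (NOT w OR NOT z OR v)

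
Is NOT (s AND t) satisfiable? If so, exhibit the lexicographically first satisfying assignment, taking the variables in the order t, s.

t=0, s=0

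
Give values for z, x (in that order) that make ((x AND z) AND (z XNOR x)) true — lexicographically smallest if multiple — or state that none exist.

z=1, x=1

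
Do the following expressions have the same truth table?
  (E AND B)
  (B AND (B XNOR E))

Yes, they are equivalent — the two output columns agree on all 4 assignments:
E | B | Expression 1 | Expression 2
-----------------------------------
0 | 0 | 0 | 0
0 | 1 | 0 | 0
1 | 0 | 0 | 0
1 | 1 | 1 | 1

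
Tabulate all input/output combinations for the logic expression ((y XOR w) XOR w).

w | y | Output
--------------
0 | 0 | 0
0 | 1 | 1
1 | 0 | 0
1 | 1 | 1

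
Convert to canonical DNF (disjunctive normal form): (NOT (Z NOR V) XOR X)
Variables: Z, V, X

(NOT Z AND NOT V AND X) OR (NOT Z AND V AND NOT X) OR (Z AND NOT V AND NOT X) OR (Z AND V AND NOT X)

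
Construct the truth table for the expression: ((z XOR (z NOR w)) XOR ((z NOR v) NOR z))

z | v | w | Output
------------------
0 | 0 | 0 | 1
0 | 0 | 1 | 0
0 | 1 | 0 | 0
0 | 1 | 1 | 1
1 | 0 | 0 | 1
1 | 0 | 1 | 1
1 | 1 | 0 | 1
1 | 1 | 1 | 1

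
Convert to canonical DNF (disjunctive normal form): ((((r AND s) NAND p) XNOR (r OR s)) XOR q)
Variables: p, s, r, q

(NOT p AND NOT s AND NOT r AND q) OR (NOT p AND NOT s AND r AND NOT q) OR (NOT p AND s AND NOT r AND NOT q) OR (NOT p AND s AND r AND NOT q) OR (p AND NOT s AND NOT r AND q) OR (p AND NOT s AND r AND NOT q) OR (p AND s AND NOT r AND NOT q) OR (p AND s AND r AND q)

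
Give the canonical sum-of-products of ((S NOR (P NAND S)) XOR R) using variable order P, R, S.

Σm(2, 3, 6, 7) = (NOT P AND R AND NOT S) OR (NOT P AND R AND S) OR (P AND R AND NOT S) OR (P AND R AND S)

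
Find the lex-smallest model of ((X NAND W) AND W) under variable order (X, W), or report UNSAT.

X=0, W=1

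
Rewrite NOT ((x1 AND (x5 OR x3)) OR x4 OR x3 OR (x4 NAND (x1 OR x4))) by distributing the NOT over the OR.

NOT (x1 AND (x5 OR x3)) AND NOT x4 AND NOT x3 AND NOT (x4 NAND (x1 OR x4))
De Morgan's: NOT(OR of terms) = AND of negations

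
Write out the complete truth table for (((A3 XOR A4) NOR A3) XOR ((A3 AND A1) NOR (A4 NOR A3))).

A4 | A1 | A3 | Output
---------------------
0 | 0 | 0 | 1
0 | 0 | 1 | 1
0 | 1 | 0 | 1
0 | 1 | 1 | 0
1 | 0 | 0 | 1
1 | 0 | 1 | 1
1 | 1 | 0 | 1
1 | 1 | 1 | 0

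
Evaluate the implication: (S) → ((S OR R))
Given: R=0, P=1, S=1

Antecedent (S) = 1; consequent ((S OR R)) = 1.
1 → 1 = 1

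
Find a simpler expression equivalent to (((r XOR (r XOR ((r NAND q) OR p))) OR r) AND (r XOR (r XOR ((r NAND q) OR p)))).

By absorption (E AND (E OR v) = E) then XOR self-cancellation ((E XOR v) XOR v = E):
= ((r NAND q) OR p)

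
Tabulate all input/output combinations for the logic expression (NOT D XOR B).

B | D | Output
--------------
0 | 0 | 1
0 | 1 | 0
1 | 0 | 0
1 | 1 | 1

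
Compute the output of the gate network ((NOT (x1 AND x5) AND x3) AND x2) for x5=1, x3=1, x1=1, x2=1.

Substituting: ((NOT (1 AND 1) AND 1) AND 1)
= 0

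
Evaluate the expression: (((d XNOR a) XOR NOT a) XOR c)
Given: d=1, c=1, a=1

Substituting: (((1 XNOR 1) XOR NOT 1) XOR 1)
= 0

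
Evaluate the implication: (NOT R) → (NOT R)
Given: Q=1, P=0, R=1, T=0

Antecedent (NOT R) = 0; consequent (NOT R) = 0.
0 → 0 = 1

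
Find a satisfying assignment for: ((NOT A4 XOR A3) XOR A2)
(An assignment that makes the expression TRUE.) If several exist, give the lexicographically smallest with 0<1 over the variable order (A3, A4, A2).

A3=0, A4=0, A2=0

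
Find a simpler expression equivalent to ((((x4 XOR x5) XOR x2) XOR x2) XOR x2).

By XOR self-cancellation ((E XOR v) XOR v = E):
= ((x4 XOR x5) XOR x2)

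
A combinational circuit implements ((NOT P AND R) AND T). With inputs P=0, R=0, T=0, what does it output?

Substituting: ((NOT 0 AND 0) AND 0)
= 0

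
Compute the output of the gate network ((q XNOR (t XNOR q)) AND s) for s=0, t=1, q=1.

Substituting: ((1 XNOR (1 XNOR 1)) AND 0)
= 0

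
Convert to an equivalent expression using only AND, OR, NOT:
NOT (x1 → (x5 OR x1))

x1 AND NOT (x5 OR x1)
(Negated implication: NOT(A → B) = A AND NOT B)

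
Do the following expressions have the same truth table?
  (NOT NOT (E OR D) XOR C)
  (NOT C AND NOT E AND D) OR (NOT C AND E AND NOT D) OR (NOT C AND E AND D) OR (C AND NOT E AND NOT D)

Yes, they are equivalent — the two output columns agree on all 8 assignments:
C | E | D | Expression 1 | Expression 2
---------------------------------------
0 | 0 | 0 | 0 | 0
0 | 0 | 1 | 1 | 1
0 | 1 | 0 | 1 | 1
0 | 1 | 1 | 1 | 1
1 | 0 | 0 | 1 | 1
1 | 0 | 1 | 0 | 0
1 | 1 | 0 | 0 | 0
1 | 1 | 1 | 0 | 0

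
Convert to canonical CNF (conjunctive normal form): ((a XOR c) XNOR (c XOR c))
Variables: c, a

(c OR NOT a) AND (NOT c OR a)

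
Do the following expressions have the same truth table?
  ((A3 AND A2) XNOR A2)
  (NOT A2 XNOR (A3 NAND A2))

Yes, they are equivalent — the two output columns agree on all 4 assignments:
A2 | A3 | Expression 1 | Expression 2
-------------------------------------
0 | 0 | 1 | 1
0 | 1 | 1 | 1
1 | 0 | 0 | 0
1 | 1 | 1 | 1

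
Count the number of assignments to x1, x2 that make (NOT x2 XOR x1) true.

Satisfying assignments: (0,0), (1,1)
Count: 2 out of 4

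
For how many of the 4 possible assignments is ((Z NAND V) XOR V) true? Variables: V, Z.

Satisfying assignments: (0,0), (0,1), (1,1)
Count: 3 out of 4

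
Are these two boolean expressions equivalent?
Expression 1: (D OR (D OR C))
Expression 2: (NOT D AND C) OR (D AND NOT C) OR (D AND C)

Yes, they are equivalent — the two output columns agree on all 4 assignments:
D | C | Expression 1 | Expression 2
-----------------------------------
0 | 0 | 0 | 0
0 | 1 | 1 | 1
1 | 0 | 1 | 1
1 | 1 | 1 | 1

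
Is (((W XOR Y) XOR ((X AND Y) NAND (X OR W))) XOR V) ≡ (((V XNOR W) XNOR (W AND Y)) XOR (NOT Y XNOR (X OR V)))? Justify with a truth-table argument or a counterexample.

No. Counterexample: with V=0, Y=0, W=0, X=0, Expression 1 = 1 but Expression 2 = 0.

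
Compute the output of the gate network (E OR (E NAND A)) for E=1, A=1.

Substituting: (1 OR (1 NAND 1))
= 1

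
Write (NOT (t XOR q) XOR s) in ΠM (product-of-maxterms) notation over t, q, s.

ΠM(1, 2, 4, 7) = (t OR q OR NOT s) AND (t OR NOT q OR s) AND (NOT t OR q OR s) AND (NOT t OR NOT q OR NOT s)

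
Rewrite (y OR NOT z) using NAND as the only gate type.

((y NAND y) NAND ((z NAND z) NAND (z NAND z)))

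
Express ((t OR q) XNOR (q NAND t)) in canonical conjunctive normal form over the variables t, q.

(t OR q) AND (NOT t OR NOT q)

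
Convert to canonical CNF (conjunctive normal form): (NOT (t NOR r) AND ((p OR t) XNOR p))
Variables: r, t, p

(r OR t OR p) AND (r OR t OR NOT p) AND (r OR NOT t OR p) AND (NOT r OR NOT t OR p)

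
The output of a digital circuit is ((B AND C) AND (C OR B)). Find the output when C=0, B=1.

Substituting: ((1 AND 0) AND (0 OR 1))
= 0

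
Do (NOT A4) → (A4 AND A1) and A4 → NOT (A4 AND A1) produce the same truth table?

No, Inverse is not equivalent to original (counterexample: A5=0, A4=0, A1=0)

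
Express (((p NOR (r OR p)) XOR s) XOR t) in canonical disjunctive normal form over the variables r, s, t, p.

(NOT r AND NOT s AND NOT t AND NOT p) OR (NOT r AND NOT s AND t AND p) OR (NOT r AND s AND NOT t AND p) OR (NOT r AND s AND t AND NOT p) OR (r AND NOT s AND t AND NOT p) OR (r AND NOT s AND t AND p) OR (r AND s AND NOT t AND NOT p) OR (r AND s AND NOT t AND p)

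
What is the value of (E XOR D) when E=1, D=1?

Substituting: (1 XOR 1)
= 0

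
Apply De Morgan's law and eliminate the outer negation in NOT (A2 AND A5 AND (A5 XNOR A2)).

NOT A2 OR NOT A5 OR NOT (A5 XNOR A2)
De Morgan's: NOT(AND of terms) = OR of negations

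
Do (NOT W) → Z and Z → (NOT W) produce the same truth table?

No, Converse is not equivalent to original (counterexample: W=0, Z=0)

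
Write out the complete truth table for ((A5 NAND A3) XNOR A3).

A3 | A5 | Output
----------------
0 | 0 | 0
0 | 1 | 0
1 | 0 | 1
1 | 1 | 0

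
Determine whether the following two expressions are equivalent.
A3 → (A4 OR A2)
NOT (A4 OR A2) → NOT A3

Yes, Contrapositive is always equivalent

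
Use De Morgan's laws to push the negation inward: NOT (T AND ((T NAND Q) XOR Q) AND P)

NOT T OR NOT ((T NAND Q) XOR Q) OR NOT P
De Morgan's: NOT(AND of terms) = OR of negations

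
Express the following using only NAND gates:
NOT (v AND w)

(((v NAND w) NAND (v NAND w)) NAND ((v NAND w) NAND (v NAND w)))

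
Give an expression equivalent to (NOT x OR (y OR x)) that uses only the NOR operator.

(((x NOR x) NOR ((y NOR x) NOR (y NOR x))) NOR ((x NOR x) NOR ((y NOR x) NOR (y NOR x))))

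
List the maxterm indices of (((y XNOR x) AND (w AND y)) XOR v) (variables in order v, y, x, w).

ΠM(0, 1, 2, 3, 4, 5, 6, 15) = (v OR y OR x OR w) AND (v OR y OR x OR NOT w) AND (v OR y OR NOT x OR w) AND (v OR y OR NOT x OR NOT w) AND (v OR NOT y OR x OR w) AND (v OR NOT y OR x OR NOT w) AND (v OR NOT y OR NOT x OR w) AND (NOT v OR NOT y OR NOT x OR NOT w)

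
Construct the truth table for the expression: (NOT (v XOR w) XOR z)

w | z | v | Output
------------------
0 | 0 | 0 | 1
0 | 0 | 1 | 0
0 | 1 | 0 | 0
0 | 1 | 1 | 1
1 | 0 | 0 | 0
1 | 0 | 1 | 1
1 | 1 | 0 | 1
1 | 1 | 1 | 0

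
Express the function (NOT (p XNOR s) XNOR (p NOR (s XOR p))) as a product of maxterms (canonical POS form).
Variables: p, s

ΠM(0, 1, 2) = (p OR s) AND (p OR NOT s) AND (NOT p OR s)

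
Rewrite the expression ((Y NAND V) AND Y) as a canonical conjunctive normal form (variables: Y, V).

(Y OR V) AND (Y OR NOT V) AND (NOT Y OR NOT V)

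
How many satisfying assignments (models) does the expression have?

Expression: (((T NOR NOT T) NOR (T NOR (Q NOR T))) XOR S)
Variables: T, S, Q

Satisfying assignments: (0,0,0), (0,1,1), (1,0,0), (1,0,1)
Count: 4 out of 8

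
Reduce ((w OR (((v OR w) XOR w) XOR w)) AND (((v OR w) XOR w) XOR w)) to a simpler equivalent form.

By absorption (E AND (E OR v) = E) then XOR self-cancellation ((E XOR v) XOR v = E):
= (v OR w)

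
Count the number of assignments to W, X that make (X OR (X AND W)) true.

Satisfying assignments: (0,1), (1,1)
Count: 2 out of 4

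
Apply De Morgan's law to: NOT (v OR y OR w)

NOT v AND NOT y AND NOT w
De Morgan's: NOT(OR of terms) = AND of negations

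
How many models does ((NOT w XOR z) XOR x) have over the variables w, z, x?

Satisfying assignments: (0,0,0), (0,1,1), (1,0,1), (1,1,0)
Count: 4 out of 8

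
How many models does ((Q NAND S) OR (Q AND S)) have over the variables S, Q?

Satisfying assignments: (0,0), (0,1), (1,0), (1,1)
Count: 4 out of 4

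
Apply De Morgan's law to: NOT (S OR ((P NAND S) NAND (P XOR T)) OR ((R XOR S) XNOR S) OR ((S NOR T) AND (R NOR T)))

NOT S AND NOT ((P NAND S) NAND (P XOR T)) AND NOT ((R XOR S) XNOR S) AND NOT ((S NOR T) AND (R NOR T))
De Morgan's: NOT(OR of terms) = AND of negations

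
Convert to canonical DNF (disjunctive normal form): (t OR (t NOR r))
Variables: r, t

(NOT r AND NOT t) OR (NOT r AND t) OR (r AND t)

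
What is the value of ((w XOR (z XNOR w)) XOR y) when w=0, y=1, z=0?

Substituting: ((0 XOR (0 XNOR 0)) XOR 1)
= 0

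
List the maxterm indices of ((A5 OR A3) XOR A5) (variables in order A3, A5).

ΠM(0, 1, 3) = (A3 OR A5) AND (A3 OR NOT A5) AND (NOT A3 OR NOT A5)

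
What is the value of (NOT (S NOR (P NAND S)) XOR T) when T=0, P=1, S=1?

Substituting: (NOT (1 NOR (1 NAND 1)) XOR 0)
= 1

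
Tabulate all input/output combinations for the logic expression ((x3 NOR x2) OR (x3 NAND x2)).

x3 | x2 | Output
----------------
0 | 0 | 1
0 | 1 | 1
1 | 0 | 1
1 | 1 | 0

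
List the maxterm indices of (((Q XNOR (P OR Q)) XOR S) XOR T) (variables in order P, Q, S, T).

ΠM(1, 2, 5, 6, 8, 11, 13, 14) = (P OR Q OR S OR NOT T) AND (P OR Q OR NOT S OR T) AND (P OR NOT Q OR S OR NOT T) AND (P OR NOT Q OR NOT S OR T) AND (NOT P OR Q OR S OR T) AND (NOT P OR Q OR NOT S OR NOT T) AND (NOT P OR NOT Q OR S OR NOT T) AND (NOT P OR NOT Q OR NOT S OR T)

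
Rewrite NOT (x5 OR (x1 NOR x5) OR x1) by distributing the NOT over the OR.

NOT x5 AND NOT (x1 NOR x5) AND NOT x1
De Morgan's: NOT(OR of terms) = AND of negations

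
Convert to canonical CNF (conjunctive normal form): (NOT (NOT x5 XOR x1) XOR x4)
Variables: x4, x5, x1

(x4 OR x5 OR x1) AND (x4 OR NOT x5 OR NOT x1) AND (NOT x4 OR x5 OR NOT x1) AND (NOT x4 OR NOT x5 OR x1)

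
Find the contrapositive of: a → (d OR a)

Contrapositive: NOT (d OR a) → NOT a
Note: A statement and its contrapositive are logically equivalent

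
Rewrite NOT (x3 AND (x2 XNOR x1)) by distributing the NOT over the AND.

NOT x3 OR NOT (x2 XNOR x1)
De Morgan's: NOT(AND of terms) = OR of negations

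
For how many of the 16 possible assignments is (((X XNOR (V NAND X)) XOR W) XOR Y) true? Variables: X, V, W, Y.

Satisfying assignments: (0,0,0,1), (0,0,1,0), (0,1,0,1), (0,1,1,0), (1,0,0,0), (1,0,1,1), (1,1,0,1), (1,1,1,0)
Count: 8 out of 16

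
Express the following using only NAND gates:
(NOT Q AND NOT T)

(((Q NAND Q) NAND (T NAND T)) NAND ((Q NAND Q) NAND (T NAND T)))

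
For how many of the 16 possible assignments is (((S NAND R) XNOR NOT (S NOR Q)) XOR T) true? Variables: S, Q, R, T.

Satisfying assignments: (0,0,0,1), (0,0,1,1), (0,1,0,0), (0,1,1,0), (1,0,0,0), (1,0,1,1), (1,1,0,0), (1,1,1,1)
Count: 8 out of 16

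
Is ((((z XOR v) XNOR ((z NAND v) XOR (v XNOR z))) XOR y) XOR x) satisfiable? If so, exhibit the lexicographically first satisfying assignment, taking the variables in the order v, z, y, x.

v=0, z=0, y=0, x=0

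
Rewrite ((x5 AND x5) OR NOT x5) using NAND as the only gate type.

((((x5 NAND x5) NAND (x5 NAND x5)) NAND ((x5 NAND x5) NAND (x5 NAND x5))) NAND ((x5 NAND x5) NAND (x5 NAND x5)))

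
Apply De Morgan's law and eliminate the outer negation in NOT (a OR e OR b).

NOT a AND NOT e AND NOT b
De Morgan's: NOT(OR of terms) = AND of negations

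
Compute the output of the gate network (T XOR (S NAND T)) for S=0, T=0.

Substituting: (0 XOR (0 NAND 0))
= 1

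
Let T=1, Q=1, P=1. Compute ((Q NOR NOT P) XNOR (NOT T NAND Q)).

Substituting: ((1 NOR NOT 1) XNOR (NOT 1 NAND 1))
= 0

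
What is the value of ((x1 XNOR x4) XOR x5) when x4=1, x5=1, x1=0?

Substituting: ((0 XNOR 1) XOR 1)
= 1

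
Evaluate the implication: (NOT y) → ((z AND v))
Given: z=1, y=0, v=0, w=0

Antecedent (NOT y) = 1; consequent ((z AND v)) = 0.
1 → 0 = 0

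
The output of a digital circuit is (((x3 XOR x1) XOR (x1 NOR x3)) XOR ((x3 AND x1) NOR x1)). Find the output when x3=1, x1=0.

Substituting: (((1 XOR 0) XOR (0 NOR 1)) XOR ((1 AND 0) NOR 0))
= 0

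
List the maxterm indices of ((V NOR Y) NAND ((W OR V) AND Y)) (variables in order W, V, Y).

ΠM() = TRUE (no maxterms)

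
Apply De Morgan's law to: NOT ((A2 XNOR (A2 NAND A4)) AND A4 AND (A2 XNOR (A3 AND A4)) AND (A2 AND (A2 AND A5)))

NOT (A2 XNOR (A2 NAND A4)) OR NOT A4 OR NOT (A2 XNOR (A3 AND A4)) OR NOT (A2 AND (A2 AND A5))
De Morgan's: NOT(AND of terms) = OR of negations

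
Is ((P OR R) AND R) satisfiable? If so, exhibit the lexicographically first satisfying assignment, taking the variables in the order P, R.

P=0, R=1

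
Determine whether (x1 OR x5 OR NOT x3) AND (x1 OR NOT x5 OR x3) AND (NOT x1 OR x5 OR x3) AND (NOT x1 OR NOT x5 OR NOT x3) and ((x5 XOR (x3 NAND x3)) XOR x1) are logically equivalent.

Yes, they are equivalent — the two output columns agree on all 8 assignments:
x1 | x5 | x3 | Expression 1 | Expression 2
------------------------------------------
0 | 0 | 0 | 1 | 1
0 | 0 | 1 | 0 | 0
0 | 1 | 0 | 0 | 0
0 | 1 | 1 | 1 | 1
1 | 0 | 0 | 0 | 0
1 | 0 | 1 | 1 | 1
1 | 1 | 0 | 1 | 1
1 | 1 | 1 | 0 | 0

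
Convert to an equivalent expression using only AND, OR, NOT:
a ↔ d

(a AND d) OR (NOT a AND NOT d)
(Biconditional = both true or both false)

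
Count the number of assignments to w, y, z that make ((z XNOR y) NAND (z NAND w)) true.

Satisfying assignments: (0,0,1), (0,1,0), (1,0,1), (1,1,0), (1,1,1)
Count: 5 out of 8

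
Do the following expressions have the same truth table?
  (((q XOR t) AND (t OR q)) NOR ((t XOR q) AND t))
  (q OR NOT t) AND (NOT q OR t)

Yes, they are equivalent — the two output columns agree on all 4 assignments:
q | t | Expression 1 | Expression 2
-----------------------------------
0 | 0 | 1 | 1
0 | 1 | 0 | 0
1 | 0 | 0 | 0
1 | 1 | 1 | 1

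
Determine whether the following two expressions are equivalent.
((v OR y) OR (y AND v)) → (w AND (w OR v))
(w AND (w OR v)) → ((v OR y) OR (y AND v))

No, Converse is not equivalent to original (counterexample: w=0, v=0, y=1)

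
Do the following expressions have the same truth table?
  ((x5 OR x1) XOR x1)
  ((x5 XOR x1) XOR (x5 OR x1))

No. Counterexample: with x1=0, x5=1, Expression 1 = 1 but Expression 2 = 0.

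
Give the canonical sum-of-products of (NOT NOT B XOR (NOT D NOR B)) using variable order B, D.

Σm(1, 2, 3) = (NOT B AND D) OR (B AND NOT D) OR (B AND D)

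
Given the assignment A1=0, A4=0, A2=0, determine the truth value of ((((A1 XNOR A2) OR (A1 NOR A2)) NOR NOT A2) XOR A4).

Substituting: ((((0 XNOR 0) OR (0 NOR 0)) NOR NOT 0) XOR 0)
= 0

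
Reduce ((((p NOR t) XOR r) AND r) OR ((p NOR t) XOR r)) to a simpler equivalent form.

By absorption (E OR (E AND v) = E):
= ((p NOR t) XOR r)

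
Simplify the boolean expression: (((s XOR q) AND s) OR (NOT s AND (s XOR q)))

By distribution ((E AND v) OR (E AND NOT v) = E):
= (s XOR q)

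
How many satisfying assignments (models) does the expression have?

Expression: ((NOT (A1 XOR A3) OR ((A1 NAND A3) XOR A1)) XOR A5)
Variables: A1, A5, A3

Satisfying assignments: (0,0,0), (0,0,1), (1,0,1), (1,1,0)
Count: 4 out of 8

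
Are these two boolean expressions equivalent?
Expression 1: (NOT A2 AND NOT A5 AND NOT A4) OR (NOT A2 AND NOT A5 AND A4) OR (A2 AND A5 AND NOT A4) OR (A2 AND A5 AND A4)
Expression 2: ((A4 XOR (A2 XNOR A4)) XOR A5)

Yes, they are equivalent — the two output columns agree on all 8 assignments:
A2 | A5 | A4 | Expression 1 | Expression 2
------------------------------------------
0 | 0 | 0 | 1 | 1
0 | 0 | 1 | 1 | 1
0 | 1 | 0 | 0 | 0
0 | 1 | 1 | 0 | 0
1 | 0 | 0 | 0 | 0
1 | 0 | 1 | 0 | 0
1 | 1 | 0 | 1 | 1
1 | 1 | 1 | 1 | 1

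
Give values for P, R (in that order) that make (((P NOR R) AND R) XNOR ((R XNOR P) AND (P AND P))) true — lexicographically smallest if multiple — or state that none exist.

P=0, R=0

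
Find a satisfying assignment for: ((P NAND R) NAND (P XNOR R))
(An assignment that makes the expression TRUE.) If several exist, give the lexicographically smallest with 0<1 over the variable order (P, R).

P=0, R=1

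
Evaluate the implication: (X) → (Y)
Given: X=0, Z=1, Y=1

Antecedent (X) = 0; consequent (Y) = 1.
0 → 1 = 1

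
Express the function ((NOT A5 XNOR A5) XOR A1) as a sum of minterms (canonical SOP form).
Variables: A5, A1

Σm(1, 3) = (NOT A5 AND A1) OR (A5 AND A1)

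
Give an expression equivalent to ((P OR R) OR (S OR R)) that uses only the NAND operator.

((((P NAND P) NAND (R NAND R)) NAND ((P NAND P) NAND (R NAND R))) NAND (((S NAND S) NAND (R NAND R)) NAND ((S NAND S) NAND (R NAND R))))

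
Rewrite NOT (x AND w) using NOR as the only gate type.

(((x NOR x) NOR (w NOR w)) NOR ((x NOR x) NOR (w NOR w)))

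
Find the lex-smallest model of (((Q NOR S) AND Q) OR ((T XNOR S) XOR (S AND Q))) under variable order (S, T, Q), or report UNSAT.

S=0, T=0, Q=0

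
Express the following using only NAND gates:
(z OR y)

((z NAND z) NAND (y NAND y))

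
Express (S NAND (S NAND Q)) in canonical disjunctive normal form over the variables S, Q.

(NOT S AND NOT Q) OR (NOT S AND Q) OR (S AND Q)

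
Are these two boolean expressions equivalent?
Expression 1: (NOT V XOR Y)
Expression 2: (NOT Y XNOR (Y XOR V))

No. Counterexample: with V=0, Y=0, Expression 1 = 1 but Expression 2 = 0.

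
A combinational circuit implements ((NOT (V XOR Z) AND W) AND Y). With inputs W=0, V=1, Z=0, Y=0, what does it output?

Substituting: ((NOT (1 XOR 0) AND 0) AND 0)
= 0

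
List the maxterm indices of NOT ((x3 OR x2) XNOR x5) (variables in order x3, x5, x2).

ΠM(0, 3, 6, 7) = (x3 OR x5 OR x2) AND (x3 OR NOT x5 OR NOT x2) AND (NOT x3 OR NOT x5 OR x2) AND (NOT x3 OR NOT x5 OR NOT x2)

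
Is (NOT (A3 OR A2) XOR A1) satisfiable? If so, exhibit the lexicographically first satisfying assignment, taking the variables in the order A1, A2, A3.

A1=0, A2=0, A3=0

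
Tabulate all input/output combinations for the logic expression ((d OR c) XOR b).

d | c | b | Output
------------------
0 | 0 | 0 | 0
0 | 0 | 1 | 1
0 | 1 | 0 | 1
0 | 1 | 1 | 0
1 | 0 | 0 | 1
1 | 0 | 1 | 0
1 | 1 | 0 | 1
1 | 1 | 1 | 0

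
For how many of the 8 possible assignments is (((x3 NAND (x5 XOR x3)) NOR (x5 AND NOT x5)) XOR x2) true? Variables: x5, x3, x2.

Satisfying assignments: (0,0,1), (0,1,0), (1,0,1), (1,1,1)
Count: 4 out of 8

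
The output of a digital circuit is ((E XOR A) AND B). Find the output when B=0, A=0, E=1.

Substituting: ((1 XOR 0) AND 0)
= 0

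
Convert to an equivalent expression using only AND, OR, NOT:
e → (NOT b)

NOT e OR (NOT b)
(Implication elimination: A → B = NOT A OR B)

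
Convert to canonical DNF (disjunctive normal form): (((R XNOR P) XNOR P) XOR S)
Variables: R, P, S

(NOT R AND NOT P AND S) OR (NOT R AND P AND S) OR (R AND NOT P AND NOT S) OR (R AND P AND NOT S)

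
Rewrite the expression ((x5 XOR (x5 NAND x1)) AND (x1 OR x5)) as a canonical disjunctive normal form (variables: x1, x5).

(x1 AND NOT x5) OR (x1 AND x5)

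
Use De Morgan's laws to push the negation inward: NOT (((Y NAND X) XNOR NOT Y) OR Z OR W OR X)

NOT ((Y NAND X) XNOR NOT Y) AND NOT Z AND NOT W AND NOT X
De Morgan's: NOT(OR of terms) = AND of negations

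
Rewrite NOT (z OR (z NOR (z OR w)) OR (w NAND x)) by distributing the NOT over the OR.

NOT z AND NOT (z NOR (z OR w)) AND NOT (w NAND x)
De Morgan's: NOT(OR of terms) = AND of negations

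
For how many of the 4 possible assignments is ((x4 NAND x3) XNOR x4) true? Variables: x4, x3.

Satisfying assignments: (1,0)
Count: 1 out of 4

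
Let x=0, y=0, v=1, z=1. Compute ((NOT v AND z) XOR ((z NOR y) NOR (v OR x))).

Substituting: ((NOT 1 AND 1) XOR ((1 NOR 0) NOR (1 OR 0)))
= 0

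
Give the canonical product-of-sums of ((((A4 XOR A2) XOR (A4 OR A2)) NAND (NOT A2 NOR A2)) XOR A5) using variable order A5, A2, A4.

ΠM(4, 5, 6, 7) = (NOT A5 OR A2 OR A4) AND (NOT A5 OR A2 OR NOT A4) AND (NOT A5 OR NOT A2 OR A4) AND (NOT A5 OR NOT A2 OR NOT A4)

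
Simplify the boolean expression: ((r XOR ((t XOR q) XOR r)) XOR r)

By XOR self-cancellation ((E XOR v) XOR v = E):
= ((t XOR q) XOR r)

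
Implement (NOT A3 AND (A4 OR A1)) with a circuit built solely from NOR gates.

(((A3 NOR A3) NOR (A3 NOR A3)) NOR (((A4 NOR A1) NOR (A4 NOR A1)) NOR ((A4 NOR A1) NOR (A4 NOR A1))))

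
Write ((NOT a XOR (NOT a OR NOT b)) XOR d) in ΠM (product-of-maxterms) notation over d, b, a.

ΠM(0, 2, 3, 5) = (d OR b OR a) AND (d OR NOT b OR a) AND (d OR NOT b OR NOT a) AND (NOT d OR b OR NOT a)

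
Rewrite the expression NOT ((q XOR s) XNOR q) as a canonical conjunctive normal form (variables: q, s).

(q OR s) AND (NOT q OR s)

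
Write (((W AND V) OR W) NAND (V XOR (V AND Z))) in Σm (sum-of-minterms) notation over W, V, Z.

Σm(0, 1, 2, 3, 4, 5, 7) = (NOT W AND NOT V AND NOT Z) OR (NOT W AND NOT V AND Z) OR (NOT W AND V AND NOT Z) OR (NOT W AND V AND Z) OR (W AND NOT V AND NOT Z) OR (W AND NOT V AND Z) OR (W AND V AND Z)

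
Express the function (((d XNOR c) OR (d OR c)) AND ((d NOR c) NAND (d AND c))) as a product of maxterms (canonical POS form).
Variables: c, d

ΠM() = TRUE (no maxterms)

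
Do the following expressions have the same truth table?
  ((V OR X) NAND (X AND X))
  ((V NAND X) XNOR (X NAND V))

No. Counterexample: with V=0, X=1, Expression 1 = 0 but Expression 2 = 1.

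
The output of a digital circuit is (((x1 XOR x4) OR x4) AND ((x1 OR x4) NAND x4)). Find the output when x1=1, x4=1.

Substituting: (((1 XOR 1) OR 1) AND ((1 OR 1) NAND 1))
= 0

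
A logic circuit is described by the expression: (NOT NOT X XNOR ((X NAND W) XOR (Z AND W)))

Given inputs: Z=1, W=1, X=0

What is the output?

Substituting: (NOT NOT 0 XNOR ((0 NAND 1) XOR (1 AND 1)))
= 1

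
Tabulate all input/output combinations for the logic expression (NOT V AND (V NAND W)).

W | V | Output
--------------
0 | 0 | 1
0 | 1 | 0
1 | 0 | 1
1 | 1 | 0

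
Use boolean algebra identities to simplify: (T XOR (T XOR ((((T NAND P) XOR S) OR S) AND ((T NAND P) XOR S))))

By XOR self-cancellation ((E XOR v) XOR v = E) then absorption (E AND (E OR v) = E):
= ((T NAND P) XOR S)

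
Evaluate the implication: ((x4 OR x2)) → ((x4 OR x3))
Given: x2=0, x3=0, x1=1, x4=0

Antecedent ((x4 OR x2)) = 0; consequent ((x4 OR x3)) = 0.
0 → 0 = 1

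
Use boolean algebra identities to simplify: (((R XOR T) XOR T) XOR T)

By XOR self-cancellation ((E XOR v) XOR v = E):
= (R XOR T)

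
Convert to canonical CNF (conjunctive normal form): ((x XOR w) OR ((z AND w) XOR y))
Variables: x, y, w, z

(x OR y OR w OR z) AND (x OR y OR w OR NOT z) AND (NOT x OR y OR NOT w OR z) AND (NOT x OR NOT y OR NOT w OR NOT z)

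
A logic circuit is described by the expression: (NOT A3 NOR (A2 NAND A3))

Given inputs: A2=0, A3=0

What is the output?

Substituting: (NOT 0 NOR (0 NAND 0))
= 0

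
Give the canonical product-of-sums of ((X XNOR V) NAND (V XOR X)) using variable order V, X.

ΠM() = TRUE (no maxterms)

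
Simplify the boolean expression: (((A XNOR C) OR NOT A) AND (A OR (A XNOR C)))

By distribution ((E OR v) AND (E OR NOT v) = E):
= (A XNOR C)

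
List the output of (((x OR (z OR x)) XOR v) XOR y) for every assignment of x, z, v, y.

x | z | v | y | Output
----------------------
0 | 0 | 0 | 0 | 0
0 | 0 | 0 | 1 | 1
0 | 0 | 1 | 0 | 1
0 | 0 | 1 | 1 | 0
0 | 1 | 0 | 0 | 1
0 | 1 | 0 | 1 | 0
0 | 1 | 1 | 0 | 0
0 | 1 | 1 | 1 | 1
1 | 0 | 0 | 0 | 1
1 | 0 | 0 | 1 | 0
1 | 0 | 1 | 0 | 0
1 | 0 | 1 | 1 | 1
1 | 1 | 0 | 0 | 1
1 | 1 | 0 | 1 | 0
1 | 1 | 1 | 0 | 0
1 | 1 | 1 | 1 | 1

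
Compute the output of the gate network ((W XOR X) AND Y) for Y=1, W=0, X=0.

Substituting: ((0 XOR 0) AND 1)
= 0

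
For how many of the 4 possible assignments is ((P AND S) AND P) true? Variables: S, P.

Satisfying assignments: (1,1)
Count: 1 out of 4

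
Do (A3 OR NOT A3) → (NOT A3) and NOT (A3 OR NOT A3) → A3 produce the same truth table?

No, Inverse is not equivalent to original (counterexample: A3=1, A4=0)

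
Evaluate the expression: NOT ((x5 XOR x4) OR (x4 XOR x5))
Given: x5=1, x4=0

Substituting: NOT ((1 XOR 0) OR (0 XOR 1))
= 0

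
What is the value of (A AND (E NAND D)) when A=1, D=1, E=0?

Substituting: (1 AND (0 NAND 1))
= 1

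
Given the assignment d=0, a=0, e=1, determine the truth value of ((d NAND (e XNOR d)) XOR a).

Substituting: ((0 NAND (1 XNOR 0)) XOR 0)
= 1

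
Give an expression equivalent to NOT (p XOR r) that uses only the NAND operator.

(((p NAND (p NAND r)) NAND (r NAND (p NAND r))) NAND ((p NAND (p NAND r)) NAND (r NAND (p NAND r))))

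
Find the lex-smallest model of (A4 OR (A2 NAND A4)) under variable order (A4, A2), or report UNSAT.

A4=0, A2=0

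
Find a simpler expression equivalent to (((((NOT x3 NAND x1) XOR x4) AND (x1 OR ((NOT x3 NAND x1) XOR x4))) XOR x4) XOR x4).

By XOR self-cancellation ((E XOR v) XOR v = E) then absorption (E AND (E OR v) = E):
= ((NOT x3 NAND x1) XOR x4)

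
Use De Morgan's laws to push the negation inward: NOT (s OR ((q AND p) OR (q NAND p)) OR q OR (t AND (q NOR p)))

NOT s AND NOT ((q AND p) OR (q NAND p)) AND NOT q AND NOT (t AND (q NOR p))
De Morgan's: NOT(OR of terms) = AND of negations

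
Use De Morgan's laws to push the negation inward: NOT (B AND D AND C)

NOT B OR NOT D OR NOT C
De Morgan's: NOT(AND of terms) = OR of negations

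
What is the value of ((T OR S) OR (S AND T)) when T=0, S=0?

Substituting: ((0 OR 0) OR (0 AND 0))
= 0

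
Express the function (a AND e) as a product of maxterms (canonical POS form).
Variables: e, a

ΠM(0, 1, 2) = (e OR a) AND (e OR NOT a) AND (NOT e OR a)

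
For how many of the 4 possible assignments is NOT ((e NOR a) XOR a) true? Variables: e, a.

Satisfying assignments: (1,0)
Count: 1 out of 4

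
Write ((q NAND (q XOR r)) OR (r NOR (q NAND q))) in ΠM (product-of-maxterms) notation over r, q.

ΠM() = TRUE (no maxterms)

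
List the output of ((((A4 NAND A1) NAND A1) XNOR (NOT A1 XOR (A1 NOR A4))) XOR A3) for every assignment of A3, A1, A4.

A3 | A1 | A4 | Output
---------------------
0 | 0 | 0 | 0
0 | 0 | 1 | 1
0 | 1 | 0 | 1
0 | 1 | 1 | 0
1 | 0 | 0 | 1
1 | 0 | 1 | 0
1 | 1 | 0 | 0
1 | 1 | 1 | 1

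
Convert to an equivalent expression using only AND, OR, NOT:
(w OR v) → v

NOT (w OR v) OR v
(Implication elimination: A → B = NOT A OR B)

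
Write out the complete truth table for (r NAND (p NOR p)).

p | r | Output
--------------
0 | 0 | 1
0 | 1 | 0
1 | 0 | 1
1 | 1 | 1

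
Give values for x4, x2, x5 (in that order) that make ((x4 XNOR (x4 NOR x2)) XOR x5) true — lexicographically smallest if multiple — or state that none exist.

x4=0, x2=0, x5=1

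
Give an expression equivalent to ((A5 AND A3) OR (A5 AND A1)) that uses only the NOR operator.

((((A5 NOR A5) NOR (A3 NOR A3)) NOR ((A5 NOR A5) NOR (A1 NOR A1))) NOR (((A5 NOR A5) NOR (A3 NOR A3)) NOR ((A5 NOR A5) NOR (A1 NOR A1))))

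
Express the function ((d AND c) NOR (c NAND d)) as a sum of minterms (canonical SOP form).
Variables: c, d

Σm() = FALSE (no minterms)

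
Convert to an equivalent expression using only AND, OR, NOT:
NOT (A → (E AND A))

A AND NOT (E AND A)
(Negated implication: NOT(A → B) = A AND NOT B)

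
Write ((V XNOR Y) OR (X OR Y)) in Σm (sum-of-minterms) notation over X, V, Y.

Σm(0, 1, 3, 4, 5, 6, 7) = (NOT X AND NOT V AND NOT Y) OR (NOT X AND NOT V AND Y) OR (NOT X AND V AND Y) OR (X AND NOT V AND NOT Y) OR (X AND NOT V AND Y) OR (X AND V AND NOT Y) OR (X AND V AND Y)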